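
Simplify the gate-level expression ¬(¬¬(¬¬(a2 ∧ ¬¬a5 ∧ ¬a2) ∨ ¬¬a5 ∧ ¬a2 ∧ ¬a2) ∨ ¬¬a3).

(¬a5 ∨ a2) ∧ ¬a3

¬(¬¬(¬¬(a2 ∧ ¬¬a5 ∧ ¬a2) ∨ ¬¬a5 ∧ ¬a2 ∧ ¬a2) ∨ ¬¬a3)
= ¬(¬¬(a2 ∧ ¬¬a5 ∧ ¬a2 ∨ ¬¬a5 ∧ ¬a2 ∧ ¬a2) ∨ ¬¬a3)
= ¬(¬¬(¬¬a5 ∧ ¬a2) ∨ ¬¬a3)
= ¬(¬(¬a5 ∨ a2) ∨ ¬¬a3)
= (¬a5 ∨ a2) ∧ ¬a3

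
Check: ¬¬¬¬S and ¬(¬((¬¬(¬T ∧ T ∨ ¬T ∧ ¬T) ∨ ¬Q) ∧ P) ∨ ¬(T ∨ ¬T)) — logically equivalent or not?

No

E1: ¬¬¬¬S
    = ¬¬S   (double negation)
    = S   (double negation)
E2: ¬(¬((¬¬(¬T ∧ T ∨ ¬T ∧ ¬T) ∨ ¬Q) ∧ P) ∨ ¬(T ∨ ¬T))
    = (¬¬(¬T ∧ T ∨ ¬T ∧ ¬T) ∨ ¬Q) ∧ P ∧ (T ∨ ¬T)   (De Morgan)
    = (¬¬¬T ∨ ¬Q) ∧ P ∧ (T ∨ ¬T)   (distribution)
    = (¬T ∨ ¬Q) ∧ P ∧ (T ∨ ¬T)   (double negation)
    = (¬T ∨ ¬Q) ∧ P   (complement / identity)
These differ: at P=0, Q=0, S=1, T=0, E1 = 1 but E2 = 0.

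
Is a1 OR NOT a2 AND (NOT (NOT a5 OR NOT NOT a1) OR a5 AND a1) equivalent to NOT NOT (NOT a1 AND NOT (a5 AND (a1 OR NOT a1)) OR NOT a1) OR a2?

E1: a1 OR NOT a2 AND (NOT (NOT a5 OR NOT NOT a1) OR a5 AND a1)
    = a1 OR NOT a2 AND (a5 AND NOT a1 OR a5 AND a1)   [De Morgan]
    = a1 OR NOT a2 AND a5   [distribution]
E2: NOT NOT (NOT a1 AND NOT (a5 AND (a1 OR NOT a1)) OR NOT a1) OR a2
    = NOT a1 AND NOT (a5 AND (a1 OR NOT a1)) OR NOT a1 OR a2   [double negation]
    = NOT a1 AND NOT a5 OR NOT a1 OR a2   [complement / identity]
    = NOT a1 OR a2   [absorption]
These differ: at a1=1, a2=0, a5=0, E1 = 1 but E2 = 0.

No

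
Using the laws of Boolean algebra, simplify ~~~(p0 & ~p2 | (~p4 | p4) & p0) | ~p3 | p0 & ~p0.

~~~(p0 & ~p2 | (~p4 | p4) & p0) | ~p3 | p0 & ~p0
= ~~~(p0 & ~p2 | p0) | ~p3 | p0 & ~p0   (complement / identity)
= ~~~p0 | ~p3 | p0 & ~p0   (absorption)
= ~~~p0 | ~p3   (complement / identity)
= ~p0 | ~p3   (double negation)

~p0 | ~p3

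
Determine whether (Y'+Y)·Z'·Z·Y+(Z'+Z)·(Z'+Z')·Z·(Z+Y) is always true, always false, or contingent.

(Y'+Y)·Z'·Z·Y+(Z'+Z)·(Z'+Z')·Z·(Z+Y)
= (Y'+Y)·Z'·Z·Y+(Z'+Z·Z')·Z·(Z+Y)
= (Y'+Y)·Z'·Z·Y+Z'·Z·(Z+Y)
= (Y'+Y)·Z'·Z·Y+Z'·Z
= Z'·Z·Y+Z'·Z
= Z'·Z
= 0

always false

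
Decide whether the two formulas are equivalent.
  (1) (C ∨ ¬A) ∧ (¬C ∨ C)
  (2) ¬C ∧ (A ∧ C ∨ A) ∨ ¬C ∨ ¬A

No

E1: (C ∨ ¬A) ∧ (¬C ∨ C)
    = C ∨ ¬A   (complement / identity)
E2: ¬C ∧ (A ∧ C ∨ A) ∨ ¬C ∨ ¬A
    = ¬C ∧ A ∨ ¬C ∨ ¬A   (absorption)
    = ¬C ∨ ¬A   (absorption)
These differ: at A=1, C=1, E1 = 1 but E2 = 0.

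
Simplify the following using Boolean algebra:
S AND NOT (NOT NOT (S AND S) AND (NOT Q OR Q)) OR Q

Q

S AND NOT (NOT NOT (S AND S) AND (NOT Q OR Q)) OR Q
= S AND NOT (S AND S AND (NOT Q OR Q)) OR Q
= S AND NOT (S AND S) OR Q
= S AND NOT S OR Q
= Q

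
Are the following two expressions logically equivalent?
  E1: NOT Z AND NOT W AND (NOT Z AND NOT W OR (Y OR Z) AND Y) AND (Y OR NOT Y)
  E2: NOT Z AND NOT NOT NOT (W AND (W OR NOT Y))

E1: NOT Z AND NOT W AND (NOT Z AND NOT W OR (Y OR Z) AND Y) AND (Y OR NOT Y)
    = NOT Z AND NOT W AND (NOT Z AND NOT W OR Y) AND (Y OR NOT Y)   (absorption)
    = NOT Z AND NOT W AND (Y OR NOT Y)   (absorption)
    = NOT Z AND NOT W   (complement / identity)
E2: NOT Z AND NOT NOT NOT (W AND (W OR NOT Y))
    = NOT Z AND NOT NOT NOT W   (absorption)
    = NOT Z AND NOT W   (double negation)
Both reduce to NOT Z AND NOT W, so they are equivalent.

Yes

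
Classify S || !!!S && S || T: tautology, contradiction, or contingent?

contingent

S || !!!S && S || T
= S || !S && S || T
= S || T
This depends on S, T, so it is not a constant.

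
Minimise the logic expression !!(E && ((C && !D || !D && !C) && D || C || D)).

E && (C || D)

!!(E && ((C && !D || !D && !C) && D || C || D))
= !!(E && (!D && D || C || D))   — distribution
= !!(E && (C || D))   — complement / identity
= E && (C || D)   — double negation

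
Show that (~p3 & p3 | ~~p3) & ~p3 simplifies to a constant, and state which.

(~p3 & p3 | ~~p3) & ~p3
= ~~p3 & ~p3   (complement / identity)
= p3 & ~p3   (double negation)
= 0   (complement)

0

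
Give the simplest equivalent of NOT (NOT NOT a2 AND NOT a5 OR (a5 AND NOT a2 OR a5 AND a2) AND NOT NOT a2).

NOT a2

NOT (NOT NOT a2 AND NOT a5 OR (a5 AND NOT a2 OR a5 AND a2) AND NOT NOT a2)
= NOT (NOT NOT a2 AND NOT a5 OR a5 AND NOT NOT a2)   — distribution
= NOT NOT NOT a2   — distribution
= NOT a2   — double negation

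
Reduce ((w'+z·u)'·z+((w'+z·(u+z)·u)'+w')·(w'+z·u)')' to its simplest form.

((w'+z·u)'·z+((w'+z·(u+z)·u)'+w')·(w'+z·u)')'
= ((w'+z·u)'·z+((w'+z·u)'+w')·(w'+z·u)')'   (absorption)
= ((w'+z·u)'·z+(w'+z·u)')'   (absorption)
= ((w'+z·u)')'   (absorption)
= w'+z·u   (double negation)

w'+z·u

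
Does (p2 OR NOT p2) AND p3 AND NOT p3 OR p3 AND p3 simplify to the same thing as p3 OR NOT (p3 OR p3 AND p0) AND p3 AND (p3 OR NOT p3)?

Yes

E1: (p2 OR NOT p2) AND p3 AND NOT p3 OR p3 AND p3
    = p3 AND NOT p3 OR p3 AND p3   [complement / identity]
    = p3   [distribution]
E2: p3 OR NOT (p3 OR p3 AND p0) AND p3 AND (p3 OR NOT p3)
    = p3 OR NOT (p3 OR p3 AND p0) AND p3   [complement / identity]
    = p3 OR NOT p3 AND p3   [absorption]
    = p3   [complement / identity]
Both reduce to p3, so they are equivalent.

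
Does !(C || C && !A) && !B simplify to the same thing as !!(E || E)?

E1: !(C || C && !A) && !B
    = !C && !B   (absorption)
E2: !!(E || E)
    = !!E   (idempotence)
    = E   (double negation)
These differ: at A=0, B=1, C=0, E=1, E1 = 0 but E2 = 1.

No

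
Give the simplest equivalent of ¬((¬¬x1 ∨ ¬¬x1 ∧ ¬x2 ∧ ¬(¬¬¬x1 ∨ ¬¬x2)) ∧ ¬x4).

¬x1 ∨ x4

¬((¬¬x1 ∨ ¬¬x1 ∧ ¬x2 ∧ ¬(¬¬¬x1 ∨ ¬¬x2)) ∧ ¬x4)
= ¬((¬¬x1 ∨ ¬¬x1 ∧ ¬x2 ∧ ¬¬x1 ∧ ¬x2) ∧ ¬x4)
= ¬((¬¬x1 ∨ ¬¬x1 ∧ ¬x2) ∧ ¬x4)
= ¬(¬¬x1 ∧ ¬x4)
= ¬x1 ∨ x4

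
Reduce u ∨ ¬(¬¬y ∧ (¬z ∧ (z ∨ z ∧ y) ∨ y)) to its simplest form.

u ∨ ¬(¬¬y ∧ (¬z ∧ (z ∨ z ∧ y) ∨ y))
= u ∨ ¬(¬¬y ∧ (¬z ∧ z ∨ y))   (absorption)
= u ∨ ¬(¬¬y ∧ y)   (complement / identity)
= u ∨ ¬(y ∧ y)   (double negation)
= u ∨ ¬y   (idempotence)

u ∨ ¬y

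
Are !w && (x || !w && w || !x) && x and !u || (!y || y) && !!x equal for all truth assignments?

No

E1: !w && (x || !w && w || !x) && x
    = !w && (x || !x) && x
    = !w && x
E2: !u || (!y || y) && !!x
    = !u || !!x
    = !u || x
These differ: at u=0, w=1, x=0, y=0, E1 = 0 but E2 = 1.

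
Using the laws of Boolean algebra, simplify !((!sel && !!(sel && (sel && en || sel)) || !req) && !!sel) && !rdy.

(req || !sel) && !rdy

!((!sel && !!(sel && (sel && en || sel)) || !req) && !!sel) && !rdy
= !((!sel && !!(sel && sel) || !req) && !!sel) && !rdy
= !((!sel && sel && sel || !req) && !!sel) && !rdy
= !((!sel && sel || !req) && !!sel) && !rdy
= !(!req && !!sel) && !rdy
= (req || !sel) && !rdy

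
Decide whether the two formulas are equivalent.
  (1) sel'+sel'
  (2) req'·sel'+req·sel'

E1: sel'+sel'
    = sel'
E2: req'·sel'+req·sel'
    = sel'
Both reduce to sel', so they are equivalent.

Yes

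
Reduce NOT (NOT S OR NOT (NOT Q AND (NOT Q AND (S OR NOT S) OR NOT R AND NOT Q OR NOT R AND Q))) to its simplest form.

S AND NOT Q

NOT (NOT S OR NOT (NOT Q AND (NOT Q AND (S OR NOT S) OR NOT R AND NOT Q OR NOT R AND Q)))
= NOT (NOT S OR NOT (NOT Q AND (NOT Q AND (S OR NOT S) OR NOT R)))   (distribution)
= NOT (NOT S OR NOT (NOT Q AND (NOT Q OR NOT R)))   (complement / identity)
= NOT (NOT S OR NOT NOT Q)   (absorption)
= S AND NOT Q   (De Morgan)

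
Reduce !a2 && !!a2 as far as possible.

!a2 && !!a2
= !a2 && a2   — double negation
= false   — complement

false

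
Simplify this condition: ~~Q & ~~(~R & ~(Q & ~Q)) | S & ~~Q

~~Q & ~~(~R & ~(Q & ~Q)) | S & ~~Q
= ~~Q & ~(R | Q & ~Q) | S & ~~Q
= (~(R | Q & ~Q) | S) & ~~Q
= (~R | S) & ~~Q
= (~R | S) & Q

(~R | S) & Q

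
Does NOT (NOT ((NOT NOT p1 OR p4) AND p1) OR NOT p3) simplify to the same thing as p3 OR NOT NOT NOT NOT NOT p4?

E1: NOT (NOT ((NOT NOT p1 OR p4) AND p1) OR NOT p3)
    = NOT (NOT ((p1 OR p4) AND p1) OR NOT p3)   [double negation]
    = (p1 OR p4) AND p1 AND p3   [De Morgan]
    = p1 AND p3   [absorption]
E2: p3 OR NOT NOT NOT NOT NOT p4
    = p3 OR NOT NOT NOT p4   [double negation]
    = p3 OR NOT p4   [double negation]
These differ: at p1=0, p3=0, p4=0, E1 = 0 but E2 = 1.

No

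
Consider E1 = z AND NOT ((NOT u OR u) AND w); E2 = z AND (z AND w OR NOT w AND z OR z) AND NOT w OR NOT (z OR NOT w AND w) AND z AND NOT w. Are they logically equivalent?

Yes

E1: z AND NOT ((NOT u OR u) AND w)
    = z AND NOT w   (complement / identity)
E2: z AND (z AND w OR NOT w AND z OR z) AND NOT w OR NOT (z OR NOT w AND w) AND z AND NOT w
    = z AND (z AND w OR NOT w AND z OR z) AND NOT w OR NOT z AND z AND NOT w   (complement / identity)
    = z AND (z OR z) AND NOT w OR NOT z AND z AND NOT w   (distribution)
    = z AND z AND NOT w OR NOT z AND z AND NOT w   (idempotence)
    = z AND NOT w   (distribution)
Both reduce to z AND NOT w, so they are equivalent.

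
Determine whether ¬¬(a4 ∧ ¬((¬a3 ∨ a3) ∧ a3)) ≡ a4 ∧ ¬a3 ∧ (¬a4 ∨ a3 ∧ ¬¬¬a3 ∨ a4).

Yes

E1: ¬¬(a4 ∧ ¬((¬a3 ∨ a3) ∧ a3))
    = a4 ∧ ¬((¬a3 ∨ a3) ∧ a3)
    = a4 ∧ ¬a3
E2: a4 ∧ ¬a3 ∧ (¬a4 ∨ a3 ∧ ¬¬¬a3 ∨ a4)
    = a4 ∧ ¬a3 ∧ (¬a4 ∨ a3 ∧ ¬a3 ∨ a4)
    = a4 ∧ ¬a3 ∧ (¬a4 ∨ a4)
    = a4 ∧ ¬a3
Both reduce to a4 ∧ ¬a3, so they are equivalent.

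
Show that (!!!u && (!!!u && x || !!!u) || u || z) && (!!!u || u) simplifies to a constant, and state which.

(!!!u && (!!!u && x || !!!u) || u || z) && (!!!u || u)
= (!!!u && !!!u || u || z) && (!!!u || u)
= (!!!u || u || z) && (!!!u || u)
= !!!u || u
= !u || u
= true

true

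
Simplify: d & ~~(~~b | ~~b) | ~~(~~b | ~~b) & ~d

b

d & ~~(~~b | ~~b) | ~~(~~b | ~~b) & ~d
= ~~(~~b | ~~b)   [distribution]
= ~(~b & ~b)   [De Morgan]
= b | b   [De Morgan]
= b   [idempotence]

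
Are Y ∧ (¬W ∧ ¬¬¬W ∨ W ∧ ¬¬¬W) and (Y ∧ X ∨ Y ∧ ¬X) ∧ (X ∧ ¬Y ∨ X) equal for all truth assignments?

E1: Y ∧ (¬W ∧ ¬¬¬W ∨ W ∧ ¬¬¬W)
    = Y ∧ ¬¬¬W   [distribution]
    = Y ∧ ¬W   [double negation]
E2: (Y ∧ X ∨ Y ∧ ¬X) ∧ (X ∧ ¬Y ∨ X)
    = Y ∧ (X ∧ ¬Y ∨ X)   [distribution]
    = Y ∧ X   [absorption]
These differ: at W=0, X=0, Y=1, E1 = 1 but E2 = 0.

No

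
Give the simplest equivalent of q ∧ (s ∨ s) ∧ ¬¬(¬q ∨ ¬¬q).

q ∧ (s ∨ s) ∧ ¬¬(¬q ∨ ¬¬q)
= q ∧ s ∧ ¬¬(¬q ∨ ¬¬q)   (idempotence)
= q ∧ s ∧ (¬q ∨ ¬¬q)   (double negation)
= q ∧ s ∧ (¬q ∨ q)   (double negation)
= q ∧ s   (complement / identity)

q ∧ s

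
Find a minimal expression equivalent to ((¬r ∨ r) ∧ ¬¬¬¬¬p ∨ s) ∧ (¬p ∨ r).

¬p ∨ s ∧ r

((¬r ∨ r) ∧ ¬¬¬¬¬p ∨ s) ∧ (¬p ∨ r)
= ((¬r ∨ r) ∧ ¬¬¬p ∨ s) ∧ (¬p ∨ r)   (double negation)
= (¬¬¬p ∨ s) ∧ (¬p ∨ r)   (complement / identity)
= (¬p ∨ s) ∧ (¬p ∨ r)   (double negation)
= ¬p ∨ s ∧ r   (distribution)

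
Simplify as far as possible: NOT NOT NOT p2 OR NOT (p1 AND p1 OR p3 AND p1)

NOT NOT NOT p2 OR NOT (p1 AND p1 OR p3 AND p1)
= NOT NOT NOT p2 OR NOT ((p1 OR p3) AND p1)   — distribution
= NOT NOT NOT p2 OR NOT p1   — absorption
= NOT p2 OR NOT p1   — double negation

NOT p2 OR NOT p1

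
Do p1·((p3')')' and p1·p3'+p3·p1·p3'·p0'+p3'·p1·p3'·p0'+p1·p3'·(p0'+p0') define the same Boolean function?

Yes

E1: p1·((p3')')'
    = p1·p3'
E2: p1·p3'+p3·p1·p3'·p0'+p3'·p1·p3'·p0'+p1·p3'·(p0'+p0')
    = p1·p3'+p1·p3'·p0'+p1·p3'·(p0'+p0')
    = p1·p3'+p1·p3'·p0'+p1·p3'·p0'
    = p1·p3'+p1·p3'·p0'
    = p1·p3'
Both reduce to p1·p3', so they are equivalent.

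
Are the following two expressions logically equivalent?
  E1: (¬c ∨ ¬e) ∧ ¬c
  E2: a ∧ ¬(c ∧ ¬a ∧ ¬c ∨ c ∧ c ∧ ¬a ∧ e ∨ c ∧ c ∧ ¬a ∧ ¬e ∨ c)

E1: (¬c ∨ ¬e) ∧ ¬c
    = ¬c   — absorption
E2: a ∧ ¬(c ∧ ¬a ∧ ¬c ∨ c ∧ c ∧ ¬a ∧ e ∨ c ∧ c ∧ ¬a ∧ ¬e ∨ c)
    = a ∧ ¬(c ∧ ¬a ∧ ¬c ∨ c ∧ c ∧ ¬a ∨ c)   — distribution
    = a ∧ ¬(c ∧ ¬a ∨ c)   — distribution
    = a ∧ ¬c   — absorption
These differ: at a=0, c=0, e=0, E1 = 1 but E2 = 0.

No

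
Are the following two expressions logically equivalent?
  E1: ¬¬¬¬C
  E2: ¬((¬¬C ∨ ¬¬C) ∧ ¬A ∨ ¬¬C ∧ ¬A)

E1: ¬¬¬¬C
    = ¬¬C   — double negation
    = C   — double negation
E2: ¬((¬¬C ∨ ¬¬C) ∧ ¬A ∨ ¬¬C ∧ ¬A)
    = ¬(¬¬C ∧ ¬A ∨ ¬¬C ∧ ¬A)   — idempotence
    = ¬(¬¬C ∧ ¬A)   — idempotence
    = ¬C ∨ A   — De Morgan
These differ: at A=0, C=0, E1 = 0 but E2 = 1.

No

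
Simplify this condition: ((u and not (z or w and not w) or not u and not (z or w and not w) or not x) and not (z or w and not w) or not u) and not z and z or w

w

((u and not (z or w and not w) or not u and not (z or w and not w) or not x) and not (z or w and not w) or not u) and not z and z or w
= ((not (z or w and not w) or not x) and not (z or w and not w) or not u) and not z and z or w
= (not (z or w and not w) or not u) and not z and z or w
= (not z or not u) and not z and z or w
= not z and z or w
= w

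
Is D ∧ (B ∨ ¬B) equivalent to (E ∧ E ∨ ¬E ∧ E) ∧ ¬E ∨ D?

E1: D ∧ (B ∨ ¬B)
    = D   — complement / identity
E2: (E ∧ E ∨ ¬E ∧ E) ∧ ¬E ∨ D
    = E ∧ ¬E ∨ D   — distribution
    = D   — complement / identity
Both reduce to D, so they are equivalent.

Yes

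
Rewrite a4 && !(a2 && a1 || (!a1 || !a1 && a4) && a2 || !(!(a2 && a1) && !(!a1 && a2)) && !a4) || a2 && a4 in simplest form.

a4

a4 && !(a2 && a1 || (!a1 || !a1 && a4) && a2 || !(!(a2 && a1) && !(!a1 && a2)) && !a4) || a2 && a4
= a4 && !(a2 && a1 || !a1 && a2 || !(!(a2 && a1) && !(!a1 && a2)) && !a4) || a2 && a4   (absorption)
= a4 && !(a2 && a1 || !a1 && a2 || (a2 && a1 || !a1 && a2) && !a4) || a2 && a4   (De Morgan)
= a4 && !(a2 && a1 || !a1 && a2) || a2 && a4   (absorption)
= a4 && !a2 || a2 && a4   (distribution)
= a4   (distribution)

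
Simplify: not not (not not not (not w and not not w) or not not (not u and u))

not not (not not not (not w and not not w) or not not (not u and u))
= not (not not (not w and not not w) and not (not u and u))   — De Morgan
= not (not (w or not w) and not (not u and u))   — De Morgan
= w or not w or not u and u   — De Morgan
= w or not w   — complement / identity
= True   — complement

True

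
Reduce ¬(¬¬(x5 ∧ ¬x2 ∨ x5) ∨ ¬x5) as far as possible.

False

¬(¬¬(x5 ∧ ¬x2 ∨ x5) ∨ ¬x5)
= ¬(x5 ∧ ¬x2 ∨ x5) ∧ x5   (De Morgan)
= ¬x5 ∧ x5   (absorption)
= False   (complement)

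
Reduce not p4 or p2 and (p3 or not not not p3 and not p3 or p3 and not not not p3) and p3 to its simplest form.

not p4 or p2 and p3

not p4 or p2 and (p3 or not not not p3 and not p3 or p3 and not not not p3) and p3
= not p4 or p2 and (p3 or not not not p3) and p3   (distribution)
= not p4 or p2 and (p3 or not p3) and p3   (double negation)
= not p4 or p2 and p3   (complement / identity)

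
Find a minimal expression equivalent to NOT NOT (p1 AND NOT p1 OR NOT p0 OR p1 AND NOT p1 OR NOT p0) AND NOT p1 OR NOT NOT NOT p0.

NOT p0

NOT NOT (p1 AND NOT p1 OR NOT p0 OR p1 AND NOT p1 OR NOT p0) AND NOT p1 OR NOT NOT NOT p0
= NOT NOT (p1 AND NOT p1 OR NOT p0) AND NOT p1 OR NOT NOT NOT p0   — idempotence
= NOT NOT NOT p0 AND NOT p1 OR NOT NOT NOT p0   — complement / identity
= NOT NOT NOT p0   — absorption
= NOT p0   — double negation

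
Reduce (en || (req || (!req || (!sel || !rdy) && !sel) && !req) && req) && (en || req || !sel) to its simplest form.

en || req

(en || (req || (!req || (!sel || !rdy) && !sel) && !req) && req) && (en || req || !sel)
= (en || (req || (!req || !sel) && !req) && req) && (en || req || !sel)
= (en || (req || !req) && req) && (en || req || !sel)
= (en || req) && (en || req || !sel)
= en || req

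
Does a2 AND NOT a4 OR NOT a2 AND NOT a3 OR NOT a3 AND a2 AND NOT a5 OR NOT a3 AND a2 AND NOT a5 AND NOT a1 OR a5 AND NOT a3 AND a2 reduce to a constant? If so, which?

no

a2 AND NOT a4 OR NOT a2 AND NOT a3 OR NOT a3 AND a2 AND NOT a5 OR NOT a3 AND a2 AND NOT a5 AND NOT a1 OR a5 AND NOT a3 AND a2
= a2 AND NOT a4 OR NOT a2 AND NOT a3 OR NOT a3 AND a2 AND NOT a5 OR a5 AND NOT a3 AND a2   (absorption)
= a2 AND NOT a4 OR NOT a2 AND NOT a3 OR NOT a3 AND a2   (distribution)
= a2 AND NOT a4 OR NOT a3   (distribution)
This depends on a2, a3, a4, so it is not a constant.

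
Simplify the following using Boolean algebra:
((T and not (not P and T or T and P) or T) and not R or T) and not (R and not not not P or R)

T and not R

((T and not (not P and T or T and P) or T) and not R or T) and not (R and not not not P or R)
= ((T and not T or T) and not R or T) and not (R and not not not P or R)   (distribution)
= (T and not R or T) and not (R and not not not P or R)   (complement / identity)
= T and not (R and not not not P or R)   (absorption)
= T and not (R and not P or R)   (double negation)
= T and not R   (absorption)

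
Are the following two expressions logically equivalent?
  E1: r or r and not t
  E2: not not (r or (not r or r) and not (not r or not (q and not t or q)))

Yes

E1: r or r and not t
    = r   (absorption)
E2: not not (r or (not r or r) and not (not r or not (q and not t or q)))
    = not not (r or (not r or r) and r and (q and not t or q))   (De Morgan)
    = not not (r or (not r or r) and r and q)   (absorption)
    = not not (r or r and q)   (complement / identity)
    = not not r   (absorption)
    = r   (double negation)
Both reduce to r, so they are equivalent.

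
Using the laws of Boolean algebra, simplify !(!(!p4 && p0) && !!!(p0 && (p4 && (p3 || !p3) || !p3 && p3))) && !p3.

!(!(!p4 && p0) && !!!(p0 && (p4 && (p3 || !p3) || !p3 && p3))) && !p3
= !(!(!p4 && p0) && !(p0 && (p4 && (p3 || !p3) || !p3 && p3))) && !p3   [double negation]
= !(!(!p4 && p0) && !(p0 && p4 && (p3 || !p3))) && !p3   [complement / identity]
= (!p4 && p0 || p0 && p4 && (p3 || !p3)) && !p3   [De Morgan]
= (!p4 && p0 || p0 && p4) && !p3   [complement / identity]
= p0 && !p3   [distribution]

p0 && !p3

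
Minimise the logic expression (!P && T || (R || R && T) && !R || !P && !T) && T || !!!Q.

!P && T || !Q

(!P && T || (R || R && T) && !R || !P && !T) && T || !!!Q
= (!P && T || R && !R || !P && !T) && T || !!!Q   (absorption)
= (!P && T || !P && !T) && T || !!!Q   (complement / identity)
= !P && T || !!!Q   (distribution)
= !P && T || !Q   (double negation)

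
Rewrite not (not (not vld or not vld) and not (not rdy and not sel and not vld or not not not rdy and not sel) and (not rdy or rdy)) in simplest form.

not (not (not vld or not vld) and not (not rdy and not sel and not vld or not not not rdy and not sel) and (not rdy or rdy))
= not (not not vld and not (not rdy and not sel and not vld or not not not rdy and not sel) and (not rdy or rdy))
= not (not not vld and not (not rdy and not sel and not vld or not rdy and not sel) and (not rdy or rdy))
= not (not not vld and not (not rdy and not sel) and (not rdy or rdy))
= not (not not vld and not (not rdy and not sel))
= not vld or not rdy and not sel

not vld or not rdy and not sel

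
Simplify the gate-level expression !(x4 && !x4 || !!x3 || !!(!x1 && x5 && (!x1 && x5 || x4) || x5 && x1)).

!(x4 && !x4 || !!x3 || !!(!x1 && x5 && (!x1 && x5 || x4) || x5 && x1))
= !(!!x3 || !!(!x1 && x5 && (!x1 && x5 || x4) || x5 && x1))   (complement / identity)
= !(!!x3 || !!(!x1 && x5 || x5 && x1))   (absorption)
= !x3 && !(!x1 && x5 || x5 && x1)   (De Morgan)
= !x3 && !x5   (distribution)

!x3 && !x5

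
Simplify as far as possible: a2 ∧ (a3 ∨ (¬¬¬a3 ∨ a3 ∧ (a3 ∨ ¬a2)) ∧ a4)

a2 ∧ (a3 ∨ a4)

a2 ∧ (a3 ∨ (¬¬¬a3 ∨ a3 ∧ (a3 ∨ ¬a2)) ∧ a4)
= a2 ∧ (a3 ∨ (¬¬¬a3 ∨ a3) ∧ a4)
= a2 ∧ (a3 ∨ (¬a3 ∨ a3) ∧ a4)
= a2 ∧ (a3 ∨ a4)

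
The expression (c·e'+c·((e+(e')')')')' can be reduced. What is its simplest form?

c'

(c·e'+c·((e+(e')')')')'
= (c·e'+c·((e+e)')')'   (double negation)
= (c·e'+c·(e+e))'   (double negation)
= (c·e'+c·e)'   (idempotence)
= c'   (distribution)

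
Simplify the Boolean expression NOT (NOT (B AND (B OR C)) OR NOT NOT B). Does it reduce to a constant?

NOT (NOT (B AND (B OR C)) OR NOT NOT B)
= NOT (NOT B OR NOT NOT B)
= B AND NOT B
= FALSE

FALSE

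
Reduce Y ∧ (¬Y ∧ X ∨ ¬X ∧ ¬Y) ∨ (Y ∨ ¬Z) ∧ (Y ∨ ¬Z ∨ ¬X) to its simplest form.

Y ∨ ¬Z

Y ∧ (¬Y ∧ X ∨ ¬X ∧ ¬Y) ∨ (Y ∨ ¬Z) ∧ (Y ∨ ¬Z ∨ ¬X)
= Y ∧ ¬Y ∨ (Y ∨ ¬Z) ∧ (Y ∨ ¬Z ∨ ¬X)   [distribution]
= (Y ∨ ¬Z) ∧ (Y ∨ ¬Z ∨ ¬X)   [complement / identity]
= Y ∨ ¬Z   [absorption]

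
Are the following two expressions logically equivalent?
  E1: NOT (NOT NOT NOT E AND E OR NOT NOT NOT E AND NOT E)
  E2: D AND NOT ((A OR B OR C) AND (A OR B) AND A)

E1: NOT (NOT NOT NOT E AND E OR NOT NOT NOT E AND NOT E)
    = NOT NOT NOT NOT E
    = NOT NOT E
    = E
E2: D AND NOT ((A OR B OR C) AND (A OR B) AND A)
    = D AND NOT ((A OR B) AND A)
    = D AND NOT A
These differ: at A=0, B=0, C=0, D=0, E=1, E1 = 1 but E2 = 0.

No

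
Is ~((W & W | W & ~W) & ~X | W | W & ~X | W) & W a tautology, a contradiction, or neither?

contradiction

~((W & W | W & ~W) & ~X | W | W & ~X | W) & W
= ~(W & ~X | W | W & ~X | W) & W   [distribution]
= ~(W & ~X | W) & W   [idempotence]
= ~W & W   [absorption]
= 0   [complement]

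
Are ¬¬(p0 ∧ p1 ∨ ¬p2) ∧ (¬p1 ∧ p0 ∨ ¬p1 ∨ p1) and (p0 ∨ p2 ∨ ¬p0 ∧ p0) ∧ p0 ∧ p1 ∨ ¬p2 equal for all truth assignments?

E1: ¬¬(p0 ∧ p1 ∨ ¬p2) ∧ (¬p1 ∧ p0 ∨ ¬p1 ∨ p1)
    = ¬¬(p0 ∧ p1 ∨ ¬p2) ∧ (¬p1 ∨ p1)   (absorption)
    = (p0 ∧ p1 ∨ ¬p2) ∧ (¬p1 ∨ p1)   (double negation)
    = p0 ∧ p1 ∨ ¬p2   (complement / identity)
E2: (p0 ∨ p2 ∨ ¬p0 ∧ p0) ∧ p0 ∧ p1 ∨ ¬p2
    = (p0 ∨ p2) ∧ p0 ∧ p1 ∨ ¬p2   (complement / identity)
    = p0 ∧ p1 ∨ ¬p2   (absorption)
Both reduce to p0 ∧ p1 ∨ ¬p2, so they are equivalent.

Yes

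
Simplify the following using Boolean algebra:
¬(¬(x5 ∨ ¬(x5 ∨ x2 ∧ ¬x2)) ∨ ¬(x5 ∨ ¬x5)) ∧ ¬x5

¬x5

¬(¬(x5 ∨ ¬(x5 ∨ x2 ∧ ¬x2)) ∨ ¬(x5 ∨ ¬x5)) ∧ ¬x5
= (x5 ∨ ¬(x5 ∨ x2 ∧ ¬x2)) ∧ (x5 ∨ ¬x5) ∧ ¬x5
= (x5 ∨ ¬x5) ∧ (x5 ∨ ¬x5) ∧ ¬x5
= (x5 ∨ ¬x5) ∧ ¬x5
= ¬x5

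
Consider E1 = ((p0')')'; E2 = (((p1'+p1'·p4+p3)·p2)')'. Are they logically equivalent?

E1: ((p0')')'
    = p0'
E2: (((p1'+p1'·p4+p3)·p2)')'
    = (p1'+p1'·p4+p3)·p2
    = (p1'+p3)·p2
These differ: at p0=0, p1=0, p2=0, p3=1, p4=0, E1 = 1 but E2 = 0.

No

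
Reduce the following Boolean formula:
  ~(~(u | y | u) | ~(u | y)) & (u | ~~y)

~(~(u | y | u) | ~(u | y)) & (u | ~~y)
= (u | y | u) & (u | y) & (u | ~~y)   (De Morgan)
= (u | y | u) & (u | y) & (u | y)   (double negation)
= (u | y) & (u | y)   (absorption)
= u | y   (idempotence)

u | y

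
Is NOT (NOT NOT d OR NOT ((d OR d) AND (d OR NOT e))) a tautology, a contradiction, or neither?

NOT (NOT NOT d OR NOT ((d OR d) AND (d OR NOT e)))
= NOT d AND (d OR d) AND (d OR NOT e)   (De Morgan)
= NOT d AND d AND (d OR NOT e)   (idempotence)
= NOT d AND d   (absorption)
= FALSE   (complement)

contradiction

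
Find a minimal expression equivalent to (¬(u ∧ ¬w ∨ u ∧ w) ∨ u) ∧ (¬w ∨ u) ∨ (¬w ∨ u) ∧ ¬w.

¬w ∨ u

(¬(u ∧ ¬w ∨ u ∧ w) ∨ u) ∧ (¬w ∨ u) ∨ (¬w ∨ u) ∧ ¬w
= (¬u ∨ u) ∧ (¬w ∨ u) ∨ (¬w ∨ u) ∧ ¬w   — distribution
= ¬w ∨ u ∨ (¬w ∨ u) ∧ ¬w   — complement / identity
= ¬w ∨ u   — absorption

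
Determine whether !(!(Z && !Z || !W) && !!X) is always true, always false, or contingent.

contingent

!(!(Z && !Z || !W) && !!X)
= Z && !Z || !W || !X   (De Morgan)
= !W || !X   (complement / identity)
This depends on W, X, so it is not a constant.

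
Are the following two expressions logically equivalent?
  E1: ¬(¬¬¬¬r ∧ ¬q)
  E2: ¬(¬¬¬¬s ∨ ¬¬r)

E1: ¬(¬¬¬¬r ∧ ¬q)
    = ¬¬¬r ∨ q   — De Morgan
    = ¬r ∨ q   — double negation
E2: ¬(¬¬¬¬s ∨ ¬¬r)
    = ¬¬¬s ∧ ¬r   — De Morgan
    = ¬s ∧ ¬r   — double negation
These differ: at q=1, r=0, s=1, E1 = 1 but E2 = 0.

No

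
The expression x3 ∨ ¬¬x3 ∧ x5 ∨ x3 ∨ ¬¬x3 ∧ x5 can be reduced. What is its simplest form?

x3 ∨ ¬¬x3 ∧ x5 ∨ x3 ∨ ¬¬x3 ∧ x5
= x3 ∨ ¬¬x3 ∧ x5
= x3 ∨ x3 ∧ x5
= x3

x3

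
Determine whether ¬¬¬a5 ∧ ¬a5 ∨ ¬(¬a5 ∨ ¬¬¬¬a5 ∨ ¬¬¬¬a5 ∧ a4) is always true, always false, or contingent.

contingent

¬¬¬a5 ∧ ¬a5 ∨ ¬(¬a5 ∨ ¬¬¬¬a5 ∨ ¬¬¬¬a5 ∧ a4)
= ¬¬¬a5 ∧ ¬a5 ∨ ¬(¬a5 ∨ ¬¬¬¬a5)   (absorption)
= ¬¬¬a5 ∧ ¬a5 ∨ a5 ∧ ¬¬¬a5   (De Morgan)
= ¬¬¬a5   (distribution)
= ¬a5   (double negation)
This depends on a5, so it is not a constant.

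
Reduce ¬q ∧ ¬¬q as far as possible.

False

¬q ∧ ¬¬q
= ¬q ∧ q   (double negation)
= False   (complement)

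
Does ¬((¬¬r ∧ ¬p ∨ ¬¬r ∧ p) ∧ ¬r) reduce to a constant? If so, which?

¬((¬¬r ∧ ¬p ∨ ¬¬r ∧ p) ∧ ¬r)
= ¬(¬¬r ∧ ¬r)   [distribution]
= ¬r ∨ r   [De Morgan]
= True   [complement]

yes, True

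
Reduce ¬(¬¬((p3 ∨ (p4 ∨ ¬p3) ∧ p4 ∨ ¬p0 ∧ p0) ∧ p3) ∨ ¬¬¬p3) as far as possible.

False

¬(¬¬((p3 ∨ (p4 ∨ ¬p3) ∧ p4 ∨ ¬p0 ∧ p0) ∧ p3) ∨ ¬¬¬p3)
= ¬(¬¬((p3 ∨ (p4 ∨ ¬p3) ∧ p4 ∨ ¬p0 ∧ p0) ∧ p3) ∨ ¬p3)   [double negation]
= ¬(¬¬((p3 ∨ (p4 ∨ ¬p3) ∧ p4) ∧ p3) ∨ ¬p3)   [complement / identity]
= ¬(¬¬((p3 ∨ p4) ∧ p3) ∨ ¬p3)   [absorption]
= ¬(¬¬p3 ∨ ¬p3)   [absorption]
= ¬p3 ∧ p3   [De Morgan]
= False   [complement]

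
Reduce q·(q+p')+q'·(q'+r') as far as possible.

1

q·(q+p')+q'·(q'+r')
= q+q'·(q'+r')   [absorption]
= q+q'   [absorption]
= 1   [complement]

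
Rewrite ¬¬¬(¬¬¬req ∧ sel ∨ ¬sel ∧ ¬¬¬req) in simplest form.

¬¬¬(¬¬¬req ∧ sel ∨ ¬sel ∧ ¬¬¬req)
= ¬(¬¬¬req ∧ sel ∨ ¬sel ∧ ¬¬¬req)   [double negation]
= ¬¬¬¬req   [distribution]
= ¬¬req   [double negation]
= req   [double negation]

req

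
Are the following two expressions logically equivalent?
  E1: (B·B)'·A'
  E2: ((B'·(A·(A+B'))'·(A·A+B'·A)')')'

E1: (B·B)'·A'
    = B'·A'   (idempotence)
E2: ((B'·(A·(A+B'))'·(A·A+B'·A)')')'
    = ((B'·(A·(A+B'))'·(A·(A+B'))')')'   (distribution)
    = ((B'·(A·(A+B'))')')'   (idempotence)
    = ((B'·A')')'   (absorption)
    = B'·A'   (double negation)
Both reduce to B'·A', so they are equivalent.

Yes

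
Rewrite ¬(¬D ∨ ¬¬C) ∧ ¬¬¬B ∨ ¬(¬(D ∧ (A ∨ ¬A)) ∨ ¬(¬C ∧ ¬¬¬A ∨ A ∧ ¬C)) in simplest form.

D ∧ ¬C

¬(¬D ∨ ¬¬C) ∧ ¬¬¬B ∨ ¬(¬(D ∧ (A ∨ ¬A)) ∨ ¬(¬C ∧ ¬¬¬A ∨ A ∧ ¬C))
= ¬(¬D ∨ ¬¬C) ∧ ¬¬¬B ∨ ¬(¬D ∨ ¬(¬C ∧ ¬¬¬A ∨ A ∧ ¬C))   [complement / identity]
= ¬(¬D ∨ ¬¬C) ∧ ¬¬¬B ∨ ¬(¬D ∨ ¬(¬C ∧ ¬A ∨ A ∧ ¬C))   [double negation]
= ¬(¬D ∨ ¬¬C) ∧ ¬¬¬B ∨ ¬(¬D ∨ ¬¬C)   [distribution]
= ¬(¬D ∨ ¬¬C) ∧ ¬B ∨ ¬(¬D ∨ ¬¬C)   [double negation]
= ¬(¬D ∨ ¬¬C)   [absorption]
= D ∧ ¬C   [De Morgan]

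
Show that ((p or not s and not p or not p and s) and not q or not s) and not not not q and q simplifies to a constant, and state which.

False

((p or not s and not p or not p and s) and not q or not s) and not not not q and q
= ((p or not p) and not q or not s) and not not not q and q   [distribution]
= ((p or not p) and not q or not s) and not q and q   [double negation]
= (not q or not s) and not q and q   [complement / identity]
= not q and q   [absorption]
= False   [complement]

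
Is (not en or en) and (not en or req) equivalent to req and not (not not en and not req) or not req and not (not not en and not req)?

E1: (not en or en) and (not en or req)
    = not en or req   — complement / identity
E2: req and not (not not en and not req) or not req and not (not not en and not req)
    = not (not not en and not req)   — distribution
    = not en or req   — De Morgan
Both reduce to not en or req, so they are equivalent.

Yes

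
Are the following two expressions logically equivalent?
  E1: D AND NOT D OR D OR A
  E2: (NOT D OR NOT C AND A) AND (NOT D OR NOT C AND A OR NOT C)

E1: D AND NOT D OR D OR A
    = D OR A
E2: (NOT D OR NOT C AND A) AND (NOT D OR NOT C AND A OR NOT C)
    = NOT D OR NOT C AND A
These differ: at A=0, C=1, D=1, E1 = 1 but E2 = 0.

No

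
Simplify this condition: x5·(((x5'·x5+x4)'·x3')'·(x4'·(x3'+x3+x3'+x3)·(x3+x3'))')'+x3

x5·x4'+x3

x5·(((x5'·x5+x4)'·x3')'·(x4'·(x3'+x3+x3'+x3)·(x3+x3'))')'+x3
= x5·((x5'·x5+x4)'·x3'+x4'·(x3'+x3+x3'+x3)·(x3+x3'))+x3
= x5·((x5'·x5+x4)'·x3'+x4'·(x3'+x3+x3'+x3))+x3
= x5·((x5'·x5+x4)'·x3'+x4'·(x3'+x3))+x3
= x5·(x4'·x3'+x4'·(x3'+x3))+x3
= x5·(x4'·x3'+x4')+x3
= x5·x4'+x3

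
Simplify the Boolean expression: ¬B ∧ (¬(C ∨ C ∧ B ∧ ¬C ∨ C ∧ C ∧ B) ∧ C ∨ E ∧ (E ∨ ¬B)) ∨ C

¬B ∧ E ∨ C

¬B ∧ (¬(C ∨ C ∧ B ∧ ¬C ∨ C ∧ C ∧ B) ∧ C ∨ E ∧ (E ∨ ¬B)) ∨ C
= ¬B ∧ (¬(C ∨ C ∧ B ∧ (¬C ∨ C)) ∧ C ∨ E ∧ (E ∨ ¬B)) ∨ C   (distribution)
= ¬B ∧ (¬(C ∨ C ∧ B) ∧ C ∨ E ∧ (E ∨ ¬B)) ∨ C   (complement / identity)
= ¬B ∧ (¬C ∧ C ∨ E ∧ (E ∨ ¬B)) ∨ C   (absorption)
= ¬B ∧ (¬C ∧ C ∨ E) ∨ C   (absorption)
= ¬B ∧ E ∨ C   (complement / identity)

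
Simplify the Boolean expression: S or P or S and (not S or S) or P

S or P or S and (not S or S) or P
= S or P or S or P
= S or P

S or P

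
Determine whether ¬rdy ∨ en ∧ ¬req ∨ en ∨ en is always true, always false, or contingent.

¬rdy ∨ en ∧ ¬req ∨ en ∨ en
= ¬rdy ∨ en ∧ ¬req ∨ en   [idempotence]
= ¬rdy ∨ en   [absorption]
This depends on en, rdy, so it is not a constant.

contingent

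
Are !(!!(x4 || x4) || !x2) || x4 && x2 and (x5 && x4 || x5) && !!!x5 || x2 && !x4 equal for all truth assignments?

E1: !(!!(x4 || x4) || !x2) || x4 && x2
    = !(x4 || x4) && x2 || x4 && x2
    = !x4 && x2 || x4 && x2
    = x2
E2: (x5 && x4 || x5) && !!!x5 || x2 && !x4
    = x5 && !!!x5 || x2 && !x4
    = x5 && !x5 || x2 && !x4
    = x2 && !x4
These differ: at x2=1, x4=1, x5=0, E1 = 1 but E2 = 0.

No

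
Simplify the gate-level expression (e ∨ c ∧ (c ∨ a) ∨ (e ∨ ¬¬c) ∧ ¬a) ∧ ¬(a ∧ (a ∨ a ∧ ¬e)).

(e ∨ c) ∧ ¬a

(e ∨ c ∧ (c ∨ a) ∨ (e ∨ ¬¬c) ∧ ¬a) ∧ ¬(a ∧ (a ∨ a ∧ ¬e))
= (e ∨ c ∧ (c ∨ a) ∨ (e ∨ ¬¬c) ∧ ¬a) ∧ ¬(a ∧ a)   — absorption
= (e ∨ c ∨ (e ∨ ¬¬c) ∧ ¬a) ∧ ¬(a ∧ a)   — absorption
= (e ∨ c ∨ (e ∨ c) ∧ ¬a) ∧ ¬(a ∧ a)   — double negation
= (e ∨ c ∨ (e ∨ c) ∧ ¬a) ∧ ¬a   — idempotence
= (e ∨ c) ∧ ¬a   — absorption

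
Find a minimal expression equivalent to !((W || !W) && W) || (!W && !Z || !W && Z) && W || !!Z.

!W || Z

!((W || !W) && W) || (!W && !Z || !W && Z) && W || !!Z
= !((W || !W) && W) || !W && W || !!Z
= !((W || !W) && W) || !!Z
= !((W || !W) && W) || Z
= !W || Z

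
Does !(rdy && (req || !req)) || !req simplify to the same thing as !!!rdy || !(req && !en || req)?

E1: !(rdy && (req || !req)) || !req
    = !rdy || !req   [complement / identity]
E2: !!!rdy || !(req && !en || req)
    = !rdy || !(req && !en || req)   [double negation]
    = !rdy || !req   [absorption]
Both reduce to !rdy || !req, so they are equivalent.

Yes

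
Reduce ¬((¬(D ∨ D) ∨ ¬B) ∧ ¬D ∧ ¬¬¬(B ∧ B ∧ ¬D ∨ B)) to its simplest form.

D ∨ B

¬((¬(D ∨ D) ∨ ¬B) ∧ ¬D ∧ ¬¬¬(B ∧ B ∧ ¬D ∨ B))
= ¬((¬(D ∨ D) ∨ ¬B) ∧ ¬D ∧ ¬¬¬(B ∧ ¬D ∨ B))   [idempotence]
= ¬((¬D ∨ ¬B) ∧ ¬D ∧ ¬¬¬(B ∧ ¬D ∨ B))   [idempotence]
= ¬(¬D ∧ ¬¬¬(B ∧ ¬D ∨ B))   [absorption]
= ¬(¬D ∧ ¬(B ∧ ¬D ∨ B))   [double negation]
= D ∨ B ∧ ¬D ∨ B   [De Morgan]
= D ∨ B   [absorption]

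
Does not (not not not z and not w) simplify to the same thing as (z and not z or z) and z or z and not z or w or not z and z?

Yes

E1: not (not not not z and not w)
    = not (not z and not w)   (double negation)
    = z or w   (De Morgan)
E2: (z and not z or z) and z or z and not z or w or not z and z
    = z and z or z and not z or w or not z and z   (complement / identity)
    = z and z or z and not z or w   (complement / identity)
    = z or w   (distribution)
Both reduce to z or w, so they are equivalent.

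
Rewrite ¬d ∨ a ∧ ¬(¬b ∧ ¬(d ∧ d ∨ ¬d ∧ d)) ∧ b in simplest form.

¬d ∨ a ∧ b

¬d ∨ a ∧ ¬(¬b ∧ ¬(d ∧ d ∨ ¬d ∧ d)) ∧ b
= ¬d ∨ a ∧ (b ∨ d ∧ d ∨ ¬d ∧ d) ∧ b   [De Morgan]
= ¬d ∨ a ∧ (b ∨ d) ∧ b   [distribution]
= ¬d ∨ a ∧ b   [absorption]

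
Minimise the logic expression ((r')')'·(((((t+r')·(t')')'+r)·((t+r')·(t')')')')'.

((r')')'·(((((t+r')·(t')')'+r)·((t+r')·(t')')')')'
= ((r')')'·((((t+r')·(t')')')')'
= ((r')')'·((((t+r')·t)')')'
= ((r')')'·((t+r')·t)'
= ((r')')'·t'
= r'·t'

r'·t'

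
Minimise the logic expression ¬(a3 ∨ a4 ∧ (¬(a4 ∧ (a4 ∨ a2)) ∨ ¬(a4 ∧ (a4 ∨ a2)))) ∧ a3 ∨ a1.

¬(a3 ∨ a4 ∧ (¬(a4 ∧ (a4 ∨ a2)) ∨ ¬(a4 ∧ (a4 ∨ a2)))) ∧ a3 ∨ a1
= ¬(a3 ∨ a4 ∧ ¬(a4 ∧ (a4 ∨ a2))) ∧ a3 ∨ a1   — idempotence
= ¬(a3 ∨ a4 ∧ ¬a4) ∧ a3 ∨ a1   — absorption
= ¬a3 ∧ a3 ∨ a1   — complement / identity
= a1   — complement / identity

a1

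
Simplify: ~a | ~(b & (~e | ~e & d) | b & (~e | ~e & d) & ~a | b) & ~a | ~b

~a | ~(b & (~e | ~e & d) | b & (~e | ~e & d) & ~a | b) & ~a | ~b
= ~a | ~(b & (~e | ~e & d) | b) & ~a | ~b   (absorption)
= ~a | ~(b & ~e | b) & ~a | ~b   (absorption)
= ~a | ~b & ~a | ~b   (absorption)
= ~a | ~b   (absorption)

~a | ~b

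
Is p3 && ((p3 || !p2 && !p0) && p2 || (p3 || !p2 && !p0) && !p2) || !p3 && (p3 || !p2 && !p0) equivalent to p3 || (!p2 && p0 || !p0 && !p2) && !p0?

E1: p3 && ((p3 || !p2 && !p0) && p2 || (p3 || !p2 && !p0) && !p2) || !p3 && (p3 || !p2 && !p0)
    = p3 && (p3 || !p2 && !p0) || !p3 && (p3 || !p2 && !p0)   (distribution)
    = p3 || !p2 && !p0   (distribution)
E2: p3 || (!p2 && p0 || !p0 && !p2) && !p0
    = p3 || !p2 && !p0   (distribution)
Both reduce to p3 || !p2 && !p0, so they are equivalent.

Yes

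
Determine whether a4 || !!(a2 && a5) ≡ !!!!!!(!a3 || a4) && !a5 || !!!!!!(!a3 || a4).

No

E1: a4 || !!(a2 && a5)
    = a4 || a2 && a5   (double negation)
E2: !!!!!!(!a3 || a4) && !a5 || !!!!!!(!a3 || a4)
    = !!!!!!(!a3 || a4)   (absorption)
    = !!!!(!a3 || a4)   (double negation)
    = !!(!a3 || a4)   (double negation)
    = !a3 || a4   (double negation)
These differ: at a2=0, a3=0, a4=0, a5=0, E1 = 0 but E2 = 1.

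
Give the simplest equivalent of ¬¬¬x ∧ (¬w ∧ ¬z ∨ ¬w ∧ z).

¬x ∧ ¬w

¬¬¬x ∧ (¬w ∧ ¬z ∨ ¬w ∧ z)
= ¬¬¬x ∧ ¬w   [distribution]
= ¬x ∧ ¬w   [double negation]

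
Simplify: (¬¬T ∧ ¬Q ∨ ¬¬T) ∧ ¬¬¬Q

T ∧ ¬Q

(¬¬T ∧ ¬Q ∨ ¬¬T) ∧ ¬¬¬Q
= ¬¬T ∧ ¬¬¬Q
= ¬¬T ∧ ¬Q
= T ∧ ¬Q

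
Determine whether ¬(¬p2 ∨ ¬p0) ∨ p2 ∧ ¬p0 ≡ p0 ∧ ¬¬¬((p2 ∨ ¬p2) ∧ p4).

No

E1: ¬(¬p2 ∨ ¬p0) ∨ p2 ∧ ¬p0
    = p2 ∧ p0 ∨ p2 ∧ ¬p0
    = p2
E2: p0 ∧ ¬¬¬((p2 ∨ ¬p2) ∧ p4)
    = p0 ∧ ¬¬¬p4
    = p0 ∧ ¬p4
These differ: at p0=0, p2=1, p4=0, E1 = 1 but E2 = 0.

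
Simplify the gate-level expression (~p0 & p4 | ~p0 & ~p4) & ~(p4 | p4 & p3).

(~p0 & p4 | ~p0 & ~p4) & ~(p4 | p4 & p3)
= (~p0 & p4 | ~p0 & ~p4) & ~p4
= ~p0 & ~p4

~p0 & ~p4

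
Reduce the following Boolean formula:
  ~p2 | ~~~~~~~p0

~p2 | ~p0

~p2 | ~~~~~~~p0
= ~p2 | ~~~~~p0
= ~p2 | ~~~p0
= ~p2 | ~p0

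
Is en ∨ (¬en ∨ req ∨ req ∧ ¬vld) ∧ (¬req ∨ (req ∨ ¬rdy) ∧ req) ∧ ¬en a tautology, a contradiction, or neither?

tautology

en ∨ (¬en ∨ req ∨ req ∧ ¬vld) ∧ (¬req ∨ (req ∨ ¬rdy) ∧ req) ∧ ¬en
= en ∨ (¬en ∨ req ∨ req ∧ ¬vld) ∧ (¬req ∨ req) ∧ ¬en   (absorption)
= en ∨ (¬en ∨ req ∨ req ∧ ¬vld) ∧ ¬en   (complement / identity)
= en ∨ (¬en ∨ req) ∧ ¬en   (absorption)
= en ∨ ¬en   (absorption)
= True   (complement)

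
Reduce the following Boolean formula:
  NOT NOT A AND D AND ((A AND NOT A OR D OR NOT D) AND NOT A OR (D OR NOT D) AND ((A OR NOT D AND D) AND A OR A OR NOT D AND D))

NOT NOT A AND D AND ((A AND NOT A OR D OR NOT D) AND NOT A OR (D OR NOT D) AND ((A OR NOT D AND D) AND A OR A OR NOT D AND D))
= NOT NOT A AND D AND ((A AND NOT A OR D OR NOT D) AND NOT A OR (D OR NOT D) AND (A OR NOT D AND D))   [absorption]
= NOT NOT A AND D AND ((D OR NOT D) AND NOT A OR (D OR NOT D) AND (A OR NOT D AND D))   [complement / identity]
= NOT NOT A AND D AND ((D OR NOT D) AND NOT A OR (D OR NOT D) AND A)   [complement / identity]
= NOT NOT A AND D AND (D OR NOT D)   [distribution]
= NOT NOT A AND D   [complement / identity]
= A AND D   [double negation]

A AND D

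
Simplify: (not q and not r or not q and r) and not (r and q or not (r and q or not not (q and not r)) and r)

(not q and not r or not q and r) and not (r and q or not (r and q or not not (q and not r)) and r)
= (not q and not r or not q and r) and not (r and q or not (r and q or q and not r) and r)   [double negation]
= (not q and not r or not q and r) and not (r and q or not q and r)   [distribution]
= not q and not (r and q or not q and r)   [distribution]
= not q and not r   [distribution]

not q and not r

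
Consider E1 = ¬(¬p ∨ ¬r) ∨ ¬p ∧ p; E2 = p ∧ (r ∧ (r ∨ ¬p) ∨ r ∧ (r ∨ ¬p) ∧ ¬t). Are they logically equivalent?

Yes

E1: ¬(¬p ∨ ¬r) ∨ ¬p ∧ p
    = ¬(¬p ∨ ¬r)
    = p ∧ r
E2: p ∧ (r ∧ (r ∨ ¬p) ∨ r ∧ (r ∨ ¬p) ∧ ¬t)
    = p ∧ r ∧ (r ∨ ¬p)
    = p ∧ r
Both reduce to p ∧ r, so they are equivalent.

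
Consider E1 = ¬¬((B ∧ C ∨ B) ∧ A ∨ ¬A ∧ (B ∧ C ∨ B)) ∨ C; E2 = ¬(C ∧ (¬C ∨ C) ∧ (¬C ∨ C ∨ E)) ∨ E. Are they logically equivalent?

No

E1: ¬¬((B ∧ C ∨ B) ∧ A ∨ ¬A ∧ (B ∧ C ∨ B)) ∨ C
    = ¬¬(B ∧ C ∨ B) ∨ C
    = B ∧ C ∨ B ∨ C
    = B ∨ C
E2: ¬(C ∧ (¬C ∨ C) ∧ (¬C ∨ C ∨ E)) ∨ E
    = ¬(C ∧ (¬C ∨ C)) ∨ E
    = ¬C ∨ E
These differ: at A=0, B=0, C=0, E=1, E1 = 0 but E2 = 1.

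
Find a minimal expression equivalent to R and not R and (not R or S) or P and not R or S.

P and not R or S

R and not R and (not R or S) or P and not R or S
= R and not R or P and not R or S   (absorption)
= P and not R or S   (complement / identity)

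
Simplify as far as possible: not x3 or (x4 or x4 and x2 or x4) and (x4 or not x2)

not x3 or x4

not x3 or (x4 or x4 and x2 or x4) and (x4 or not x2)
= not x3 or (x4 or x4) and (x4 or not x2)   — absorption
= not x3 or x4 and not x2 or x4   — distribution
= not x3 or x4   — absorption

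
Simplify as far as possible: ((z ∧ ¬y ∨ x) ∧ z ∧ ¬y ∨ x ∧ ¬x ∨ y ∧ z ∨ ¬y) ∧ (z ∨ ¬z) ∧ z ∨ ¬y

z ∨ ¬y

((z ∧ ¬y ∨ x) ∧ z ∧ ¬y ∨ x ∧ ¬x ∨ y ∧ z ∨ ¬y) ∧ (z ∨ ¬z) ∧ z ∨ ¬y
= (z ∧ ¬y ∨ x ∧ ¬x ∨ y ∧ z ∨ ¬y) ∧ (z ∨ ¬z) ∧ z ∨ ¬y
= (z ∧ ¬y ∨ y ∧ z ∨ ¬y) ∧ (z ∨ ¬z) ∧ z ∨ ¬y
= (z ∨ ¬y) ∧ (z ∨ ¬z) ∧ z ∨ ¬y
= (z ∨ ¬y) ∧ z ∨ ¬y
= z ∨ ¬y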